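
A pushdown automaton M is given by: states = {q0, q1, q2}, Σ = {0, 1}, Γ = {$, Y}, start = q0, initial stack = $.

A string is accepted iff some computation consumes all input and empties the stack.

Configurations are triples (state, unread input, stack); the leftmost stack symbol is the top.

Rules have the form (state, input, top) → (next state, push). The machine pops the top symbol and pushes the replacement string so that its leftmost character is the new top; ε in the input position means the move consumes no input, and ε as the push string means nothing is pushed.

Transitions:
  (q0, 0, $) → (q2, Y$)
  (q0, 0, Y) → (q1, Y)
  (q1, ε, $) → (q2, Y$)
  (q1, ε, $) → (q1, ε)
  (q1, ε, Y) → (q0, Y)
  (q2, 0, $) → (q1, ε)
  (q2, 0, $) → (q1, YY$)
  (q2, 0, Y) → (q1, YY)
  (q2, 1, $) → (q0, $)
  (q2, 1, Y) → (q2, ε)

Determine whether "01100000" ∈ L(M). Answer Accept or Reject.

No computation consumes all input and empties the stack.

Reject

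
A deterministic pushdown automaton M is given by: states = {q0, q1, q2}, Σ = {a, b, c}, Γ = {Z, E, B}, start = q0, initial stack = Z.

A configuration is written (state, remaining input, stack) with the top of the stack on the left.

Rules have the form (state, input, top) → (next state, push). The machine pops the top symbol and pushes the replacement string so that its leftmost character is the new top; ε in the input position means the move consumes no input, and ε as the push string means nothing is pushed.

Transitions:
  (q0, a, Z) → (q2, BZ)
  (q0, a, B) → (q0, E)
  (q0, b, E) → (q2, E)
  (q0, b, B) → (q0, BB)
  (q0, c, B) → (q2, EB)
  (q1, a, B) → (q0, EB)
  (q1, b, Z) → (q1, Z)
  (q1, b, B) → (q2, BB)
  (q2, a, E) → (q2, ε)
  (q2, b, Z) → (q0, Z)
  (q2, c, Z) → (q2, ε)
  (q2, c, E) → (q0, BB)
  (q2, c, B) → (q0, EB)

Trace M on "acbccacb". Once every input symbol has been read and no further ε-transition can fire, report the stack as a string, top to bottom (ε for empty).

(q0, acbccacb, Z) ⊢ (q2, cbccacb, BZ) ⊢ (q0, bccacb, EBZ) ⊢ (q2, ccacb, EBZ) ⊢ (q0, cacb, BBBZ) ⊢ (q2, acb, EBBBZ) ⊢ (q2, cb, BBBZ) ⊢ (q0, b, EBBBZ) ⊢ (q2, ε, EBBBZ)
All input consumed in state q2 with stack EBBBZ.

EBBBZ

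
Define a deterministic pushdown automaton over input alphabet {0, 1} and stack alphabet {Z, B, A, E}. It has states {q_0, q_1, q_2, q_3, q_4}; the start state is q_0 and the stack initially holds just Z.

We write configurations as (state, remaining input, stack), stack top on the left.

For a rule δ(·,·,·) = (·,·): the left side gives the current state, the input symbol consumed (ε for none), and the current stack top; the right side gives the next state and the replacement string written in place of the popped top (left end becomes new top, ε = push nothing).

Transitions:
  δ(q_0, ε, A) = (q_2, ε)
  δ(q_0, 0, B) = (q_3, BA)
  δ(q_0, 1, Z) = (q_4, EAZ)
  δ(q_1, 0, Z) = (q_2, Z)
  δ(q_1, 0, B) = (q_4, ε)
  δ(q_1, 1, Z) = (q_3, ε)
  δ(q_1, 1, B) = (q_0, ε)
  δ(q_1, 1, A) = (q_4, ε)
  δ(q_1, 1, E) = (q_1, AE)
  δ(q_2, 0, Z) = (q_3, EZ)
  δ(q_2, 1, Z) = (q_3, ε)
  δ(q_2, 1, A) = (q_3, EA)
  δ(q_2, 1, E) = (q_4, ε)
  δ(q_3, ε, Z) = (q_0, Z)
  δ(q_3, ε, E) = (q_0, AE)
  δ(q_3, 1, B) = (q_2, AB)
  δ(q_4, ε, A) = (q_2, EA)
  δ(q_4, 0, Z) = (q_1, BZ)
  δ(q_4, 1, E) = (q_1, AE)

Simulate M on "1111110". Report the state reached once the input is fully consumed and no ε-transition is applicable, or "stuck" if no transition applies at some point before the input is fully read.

(q_0, 1111110, Z)
  read 1, top Z: go to q_4, push EAZ → (q_4, 111110, EAZ)
  read 1, top E: go to q_1, push AE → (q_1, 11110, AEAZ)
  read 1, top A: go to q_4, push ε → (q_4, 1110, EAZ)
  read 1, top E: go to q_1, push AE → (q_1, 110, AEAZ)
  read 1, top A: go to q_4, push ε → (q_4, 10, EAZ)
  read 1, top E: go to q_1, push AE → (q_1, 0, AEAZ)
No transition for (q_1, 0, top A); M blocks with input 0 remaining.

stuck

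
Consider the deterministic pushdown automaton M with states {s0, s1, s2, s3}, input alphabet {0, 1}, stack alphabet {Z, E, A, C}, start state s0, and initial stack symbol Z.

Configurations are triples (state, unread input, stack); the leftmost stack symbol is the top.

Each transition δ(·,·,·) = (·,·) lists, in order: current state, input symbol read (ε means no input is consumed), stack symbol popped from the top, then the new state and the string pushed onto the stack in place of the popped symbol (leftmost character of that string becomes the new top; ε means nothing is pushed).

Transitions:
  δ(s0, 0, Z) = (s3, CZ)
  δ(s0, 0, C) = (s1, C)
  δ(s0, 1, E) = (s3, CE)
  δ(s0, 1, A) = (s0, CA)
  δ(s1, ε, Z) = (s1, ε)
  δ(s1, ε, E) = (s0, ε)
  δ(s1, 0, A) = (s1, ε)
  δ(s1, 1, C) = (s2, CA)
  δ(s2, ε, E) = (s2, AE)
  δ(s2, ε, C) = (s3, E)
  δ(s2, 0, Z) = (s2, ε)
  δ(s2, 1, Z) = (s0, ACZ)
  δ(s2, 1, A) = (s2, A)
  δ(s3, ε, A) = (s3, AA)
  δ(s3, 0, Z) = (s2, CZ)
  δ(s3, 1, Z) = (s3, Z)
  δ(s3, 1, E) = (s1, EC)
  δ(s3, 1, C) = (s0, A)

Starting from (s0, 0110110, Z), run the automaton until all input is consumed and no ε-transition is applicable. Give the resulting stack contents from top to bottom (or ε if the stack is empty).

CAAZ

(s0, 0110110, Z)
  read 0, top Z: go to s3, push CZ → (s3, 110110, CZ)
  read 1, top C: go to s0, push A → (s0, 10110, AZ)
  read 1, top A: go to s0, push CA → (s0, 0110, CAZ)
  read 0, top C: go to s1, push C → (s1, 110, CAZ)
  read 1, top C: go to s2, push CA → (s2, 10, CAAZ)
  ε-move, top C: go to s3, push E → (s3, 10, EAAZ)
  read 1, top E: go to s1, push EC → (s1, 0, ECAAZ)
  ε-move, top E: go to s0, push ε → (s0, 0, CAAZ)
  read 0, top C: go to s1, push C → (s1, ε, CAAZ)
All input consumed in state s1 with stack CAAZ.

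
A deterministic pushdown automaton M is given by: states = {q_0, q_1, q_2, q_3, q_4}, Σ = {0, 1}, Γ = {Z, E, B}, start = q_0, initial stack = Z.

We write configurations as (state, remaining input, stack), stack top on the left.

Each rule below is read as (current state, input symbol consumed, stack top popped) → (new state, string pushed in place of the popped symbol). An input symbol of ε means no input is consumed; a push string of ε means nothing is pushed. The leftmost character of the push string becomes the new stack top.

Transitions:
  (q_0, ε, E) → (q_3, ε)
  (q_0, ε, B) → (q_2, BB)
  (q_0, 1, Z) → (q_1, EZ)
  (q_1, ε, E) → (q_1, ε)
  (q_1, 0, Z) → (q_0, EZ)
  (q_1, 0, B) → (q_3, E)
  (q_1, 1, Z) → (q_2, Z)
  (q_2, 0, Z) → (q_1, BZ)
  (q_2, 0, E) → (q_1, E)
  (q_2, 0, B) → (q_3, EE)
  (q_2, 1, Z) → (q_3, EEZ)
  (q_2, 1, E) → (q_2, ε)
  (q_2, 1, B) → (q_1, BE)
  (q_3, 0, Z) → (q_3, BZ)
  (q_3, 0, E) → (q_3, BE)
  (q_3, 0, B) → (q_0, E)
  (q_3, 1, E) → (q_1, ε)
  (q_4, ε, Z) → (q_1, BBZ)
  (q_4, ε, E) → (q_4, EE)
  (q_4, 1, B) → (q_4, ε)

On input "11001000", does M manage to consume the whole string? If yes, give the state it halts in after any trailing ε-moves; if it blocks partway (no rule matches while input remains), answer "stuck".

q_3

(q_0, 11001000, Z)
  read 1, top Z: go to q_1, push EZ → (q_1, 1001000, EZ)
  ε-move, top E: go to q_1, push ε → (q_1, 1001000, Z)
  read 1, top Z: go to q_2, push Z → (q_2, 001000, Z)
  read 0, top Z: go to q_1, push BZ → (q_1, 01000, BZ)
  read 0, top B: go to q_3, push E → (q_3, 1000, EZ)
  read 1, top E: go to q_1, push ε → (q_1, 000, Z)
  read 0, top Z: go to q_0, push EZ → (q_0, 00, EZ)
  ε-move, top E: go to q_3, push ε → (q_3, 00, Z)
  read 0, top Z: go to q_3, push BZ → (q_3, 0, BZ)
  read 0, top B: go to q_0, push E → (q_0, ε, EZ)
  ε-move, top E: go to q_3, push ε → (q_3, ε, Z)
All input consumed; M is in state q_3.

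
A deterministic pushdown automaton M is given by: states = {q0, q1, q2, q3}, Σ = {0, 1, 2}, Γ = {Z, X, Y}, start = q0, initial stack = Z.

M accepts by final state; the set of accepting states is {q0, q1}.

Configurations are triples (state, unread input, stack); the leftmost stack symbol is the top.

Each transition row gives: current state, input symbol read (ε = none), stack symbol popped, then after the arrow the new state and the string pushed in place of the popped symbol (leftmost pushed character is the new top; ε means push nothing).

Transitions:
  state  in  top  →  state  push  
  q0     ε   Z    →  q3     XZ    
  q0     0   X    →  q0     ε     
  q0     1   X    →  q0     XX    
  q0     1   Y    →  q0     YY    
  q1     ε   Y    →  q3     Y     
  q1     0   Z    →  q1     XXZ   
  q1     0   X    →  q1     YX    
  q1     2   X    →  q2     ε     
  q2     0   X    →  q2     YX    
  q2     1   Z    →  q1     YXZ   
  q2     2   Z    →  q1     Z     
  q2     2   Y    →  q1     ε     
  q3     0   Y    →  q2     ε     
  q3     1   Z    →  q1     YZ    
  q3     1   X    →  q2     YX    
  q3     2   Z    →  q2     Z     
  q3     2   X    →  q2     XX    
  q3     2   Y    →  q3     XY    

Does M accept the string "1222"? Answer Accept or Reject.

(q0, 1222, Z)
  ε-move, top Z: go to q3, push XZ → (q3, 1222, XZ)
  read 1, top X: go to q2, push YX → (q2, 222, YXZ)
  read 2, top Y: go to q1, push ε → (q1, 22, XZ)
  read 2, top X: go to q2, push ε → (q2, 2, Z)
  read 2, top Z: go to q1, push Z → (q1, ε, Z)
All input consumed; state q1 ∈ F.

Accept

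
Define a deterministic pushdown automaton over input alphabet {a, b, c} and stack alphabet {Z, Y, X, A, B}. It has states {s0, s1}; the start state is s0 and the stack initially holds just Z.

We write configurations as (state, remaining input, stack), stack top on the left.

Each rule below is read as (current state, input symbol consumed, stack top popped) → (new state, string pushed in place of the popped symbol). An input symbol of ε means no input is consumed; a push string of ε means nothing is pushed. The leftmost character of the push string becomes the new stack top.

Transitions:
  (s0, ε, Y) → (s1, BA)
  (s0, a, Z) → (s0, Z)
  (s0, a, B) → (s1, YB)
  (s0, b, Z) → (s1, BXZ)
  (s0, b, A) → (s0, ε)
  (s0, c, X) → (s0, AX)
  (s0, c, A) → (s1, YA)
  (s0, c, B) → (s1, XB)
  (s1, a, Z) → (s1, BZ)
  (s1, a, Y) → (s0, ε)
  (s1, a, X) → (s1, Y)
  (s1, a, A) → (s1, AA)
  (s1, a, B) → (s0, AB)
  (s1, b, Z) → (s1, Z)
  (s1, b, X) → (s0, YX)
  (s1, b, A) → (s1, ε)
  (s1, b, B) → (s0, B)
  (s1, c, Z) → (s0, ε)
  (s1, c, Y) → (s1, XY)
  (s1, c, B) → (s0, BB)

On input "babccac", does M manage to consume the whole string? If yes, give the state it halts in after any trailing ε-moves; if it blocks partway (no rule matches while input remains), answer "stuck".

stuck

(s0, babccac, Z)
  read b, top Z: go to s1, push BXZ → (s1, abccac, BXZ)
  read a, top B: go to s0, push AB → (s0, bccac, ABXZ)
  read b, top A: go to s0, push ε → (s0, ccac, BXZ)
  read c, top B: go to s1, push XB → (s1, cac, XBXZ)
No transition for (s1, c, top X); M blocks with input cac remaining.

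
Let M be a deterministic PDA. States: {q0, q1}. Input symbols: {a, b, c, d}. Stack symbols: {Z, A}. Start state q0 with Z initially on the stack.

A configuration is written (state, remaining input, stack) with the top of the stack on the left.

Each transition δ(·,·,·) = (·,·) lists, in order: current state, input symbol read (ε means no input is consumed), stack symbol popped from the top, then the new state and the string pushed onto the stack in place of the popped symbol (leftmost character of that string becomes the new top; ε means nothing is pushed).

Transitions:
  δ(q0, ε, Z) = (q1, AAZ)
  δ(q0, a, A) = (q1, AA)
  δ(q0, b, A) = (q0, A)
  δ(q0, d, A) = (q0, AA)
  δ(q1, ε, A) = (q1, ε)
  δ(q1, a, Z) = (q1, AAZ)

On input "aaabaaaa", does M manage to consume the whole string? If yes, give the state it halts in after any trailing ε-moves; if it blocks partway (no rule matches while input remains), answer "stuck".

stuck

(q0, aaabaaaa, Z)
  ε-move, top Z: go to q1, push AAZ → (q1, aaabaaaa, AAZ)
  ε-move, top A: go to q1, push ε → (q1, aaabaaaa, AZ)
  ε-move, top A: go to q1, push ε → (q1, aaabaaaa, Z)
  read a, top Z: go to q1, push AAZ → (q1, aabaaaa, AAZ)
  ε-move, top A: go to q1, push ε → (q1, aabaaaa, AZ)
  ε-move, top A: go to q1, push ε → (q1, aabaaaa, Z)
  read a, top Z: go to q1, push AAZ → (q1, abaaaa, AAZ)
  ε-move, top A: go to q1, push ε → (q1, abaaaa, AZ)
  ε-move, top A: go to q1, push ε → (q1, abaaaa, Z)
  read a, top Z: go to q1, push AAZ → (q1, baaaa, AAZ)
  ε-move, top A: go to q1, push ε → (q1, baaaa, AZ)
  ε-move, top A: go to q1, push ε → (q1, baaaa, Z)
No transition for (q1, b, top Z); M blocks with input baaaa remaining.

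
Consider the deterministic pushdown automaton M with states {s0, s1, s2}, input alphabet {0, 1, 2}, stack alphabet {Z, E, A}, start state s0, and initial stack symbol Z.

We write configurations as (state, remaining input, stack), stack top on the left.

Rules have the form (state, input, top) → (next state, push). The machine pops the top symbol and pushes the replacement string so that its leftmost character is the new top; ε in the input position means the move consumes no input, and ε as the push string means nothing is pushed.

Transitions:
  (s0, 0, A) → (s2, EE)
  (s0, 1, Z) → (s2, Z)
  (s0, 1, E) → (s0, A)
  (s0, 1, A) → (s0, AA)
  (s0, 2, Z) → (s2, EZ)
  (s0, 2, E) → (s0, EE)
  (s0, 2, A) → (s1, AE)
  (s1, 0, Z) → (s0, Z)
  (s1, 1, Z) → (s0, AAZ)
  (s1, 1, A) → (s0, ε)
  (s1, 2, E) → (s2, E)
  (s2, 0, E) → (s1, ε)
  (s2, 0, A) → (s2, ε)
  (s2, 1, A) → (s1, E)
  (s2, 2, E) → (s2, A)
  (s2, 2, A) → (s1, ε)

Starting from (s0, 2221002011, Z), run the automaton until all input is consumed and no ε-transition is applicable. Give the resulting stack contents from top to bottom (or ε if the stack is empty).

Z

(s0, 2221002011, Z)
  read 2, top Z: go to s2, push EZ → (s2, 221002011, EZ)
  read 2, top E: go to s2, push A → (s2, 21002011, AZ)
  read 2, top A: go to s1, push ε → (s1, 1002011, Z)
  read 1, top Z: go to s0, push AAZ → (s0, 002011, AAZ)
  read 0, top A: go to s2, push EE → (s2, 02011, EEAZ)
  read 0, top E: go to s1, push ε → (s1, 2011, EAZ)
  read 2, top E: go to s2, push E → (s2, 011, EAZ)
  read 0, top E: go to s1, push ε → (s1, 11, AZ)
  read 1, top A: go to s0, push ε → (s0, 1, Z)
  read 1, top Z: go to s2, push Z → (s2, ε, Z)
All input consumed in state s2 with stack Z.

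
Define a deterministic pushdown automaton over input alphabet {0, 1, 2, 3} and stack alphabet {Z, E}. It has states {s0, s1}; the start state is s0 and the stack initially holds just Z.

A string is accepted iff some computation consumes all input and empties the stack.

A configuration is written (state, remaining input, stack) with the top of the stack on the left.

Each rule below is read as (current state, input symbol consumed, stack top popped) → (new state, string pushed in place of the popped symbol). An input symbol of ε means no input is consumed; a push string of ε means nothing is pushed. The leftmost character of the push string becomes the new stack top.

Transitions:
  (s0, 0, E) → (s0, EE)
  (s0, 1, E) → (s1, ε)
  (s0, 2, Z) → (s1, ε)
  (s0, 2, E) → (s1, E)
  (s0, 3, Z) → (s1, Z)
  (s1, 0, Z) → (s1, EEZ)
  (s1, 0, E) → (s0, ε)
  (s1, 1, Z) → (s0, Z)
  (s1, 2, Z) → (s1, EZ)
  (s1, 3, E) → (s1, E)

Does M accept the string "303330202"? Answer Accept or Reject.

Accept

(s0, 303330202, Z)
  read 3, top Z: go to s1, push Z → (s1, 03330202, Z)
  read 0, top Z: go to s1, push EEZ → (s1, 3330202, EEZ)
  read 3, top E: go to s1, push E → (s1, 330202, EEZ)
  read 3, top E: go to s1, push E → (s1, 30202, EEZ)
  read 3, top E: go to s1, push E → (s1, 0202, EEZ)
  read 0, top E: go to s0, push ε → (s0, 202, EZ)
  read 2, top E: go to s1, push E → (s1, 02, EZ)
  read 0, top E: go to s0, push ε → (s0, 2, Z)
  read 2, top Z: go to s1, push ε → (s1, ε, ε)
All input consumed and the stack is empty.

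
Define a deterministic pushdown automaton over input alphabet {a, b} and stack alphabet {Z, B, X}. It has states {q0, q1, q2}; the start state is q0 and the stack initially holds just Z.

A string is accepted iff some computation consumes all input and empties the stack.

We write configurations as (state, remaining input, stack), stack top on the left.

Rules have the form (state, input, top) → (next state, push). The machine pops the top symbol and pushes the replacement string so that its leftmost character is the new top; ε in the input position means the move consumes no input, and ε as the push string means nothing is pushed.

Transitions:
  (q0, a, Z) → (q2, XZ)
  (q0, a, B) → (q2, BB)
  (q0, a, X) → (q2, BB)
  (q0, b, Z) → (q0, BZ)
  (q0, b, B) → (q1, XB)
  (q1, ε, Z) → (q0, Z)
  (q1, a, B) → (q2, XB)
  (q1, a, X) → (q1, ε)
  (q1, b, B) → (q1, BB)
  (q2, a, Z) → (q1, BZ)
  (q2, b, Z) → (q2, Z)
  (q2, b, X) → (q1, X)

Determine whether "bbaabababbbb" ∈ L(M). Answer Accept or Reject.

(q0, bbaabababbbb, Z)
  read b, top Z: go to q0, push BZ → (q0, baabababbbb, BZ)
  read b, top B: go to q1, push XB → (q1, aabababbbb, XBZ)
  read a, top X: go to q1, push ε → (q1, abababbbb, BZ)
  read a, top B: go to q2, push XB → (q2, bababbbb, XBZ)
  read b, top X: go to q1, push X → (q1, ababbbb, XBZ)
  read a, top X: go to q1, push ε → (q1, babbbb, BZ)
  read b, top B: go to q1, push BB → (q1, abbbb, BBZ)
  read a, top B: go to q2, push XB → (q2, bbbb, XBBZ)
  read b, top X: go to q1, push X → (q1, bbb, XBBZ)
No transition applies at (q1, bbb, XBBZ); input not fully consumed.

Reject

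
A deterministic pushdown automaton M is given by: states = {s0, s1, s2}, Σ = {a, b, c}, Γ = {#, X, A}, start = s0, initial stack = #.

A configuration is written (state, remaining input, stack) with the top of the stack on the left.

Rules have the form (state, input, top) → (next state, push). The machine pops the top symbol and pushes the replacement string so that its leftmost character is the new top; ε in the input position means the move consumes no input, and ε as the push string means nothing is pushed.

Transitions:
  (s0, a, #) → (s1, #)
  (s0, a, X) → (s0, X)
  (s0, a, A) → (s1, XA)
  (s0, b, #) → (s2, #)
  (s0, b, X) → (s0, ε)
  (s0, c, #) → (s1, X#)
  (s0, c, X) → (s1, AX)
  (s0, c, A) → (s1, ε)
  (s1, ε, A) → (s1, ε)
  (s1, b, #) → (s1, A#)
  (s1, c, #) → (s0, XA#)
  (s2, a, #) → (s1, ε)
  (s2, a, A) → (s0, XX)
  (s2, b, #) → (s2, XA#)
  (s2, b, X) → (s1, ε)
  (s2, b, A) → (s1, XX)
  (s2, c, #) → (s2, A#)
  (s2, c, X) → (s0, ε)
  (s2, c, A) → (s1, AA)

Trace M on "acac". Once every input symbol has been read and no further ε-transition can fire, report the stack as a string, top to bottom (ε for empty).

(s0, acac, #) ⊢ (s1, cac, #) ⊢ (s0, ac, XA#) ⊢ (s0, c, XA#) ⊢ (s1, ε, AXA#) ⊢ (s1, ε, XA#)
All input consumed in state s1 with stack XA#.

XA#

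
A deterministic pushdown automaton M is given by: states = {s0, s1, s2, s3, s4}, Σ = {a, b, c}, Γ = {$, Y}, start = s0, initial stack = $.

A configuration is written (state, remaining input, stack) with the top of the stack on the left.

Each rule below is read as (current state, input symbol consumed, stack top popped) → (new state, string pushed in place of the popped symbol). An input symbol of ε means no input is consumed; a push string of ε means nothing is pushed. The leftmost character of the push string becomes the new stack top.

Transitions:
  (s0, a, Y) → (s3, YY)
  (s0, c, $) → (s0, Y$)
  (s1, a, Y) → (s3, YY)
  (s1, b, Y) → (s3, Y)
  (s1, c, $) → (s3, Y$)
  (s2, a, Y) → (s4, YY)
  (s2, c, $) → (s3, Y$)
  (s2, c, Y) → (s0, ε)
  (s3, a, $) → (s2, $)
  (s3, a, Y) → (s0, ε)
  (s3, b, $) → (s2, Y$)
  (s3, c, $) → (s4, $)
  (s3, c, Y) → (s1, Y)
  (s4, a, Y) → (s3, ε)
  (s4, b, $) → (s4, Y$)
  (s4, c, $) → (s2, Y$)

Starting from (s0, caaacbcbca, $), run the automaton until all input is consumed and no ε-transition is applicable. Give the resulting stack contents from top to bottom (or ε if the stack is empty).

(s0, caaacbcbca, $) ⊢ (s0, aaacbcbca, Y$) ⊢ (s3, aacbcbca, YY$) ⊢ (s0, acbcbca, Y$) ⊢ (s3, cbcbca, YY$) ⊢ (s1, bcbca, YY$) ⊢ (s3, cbca, YY$) ⊢ (s1, bca, YY$) ⊢ (s3, ca, YY$) ⊢ (s1, a, YY$) ⊢ (s3, ε, YYY$)
All input consumed in state s3 with stack YYY$.

YYY$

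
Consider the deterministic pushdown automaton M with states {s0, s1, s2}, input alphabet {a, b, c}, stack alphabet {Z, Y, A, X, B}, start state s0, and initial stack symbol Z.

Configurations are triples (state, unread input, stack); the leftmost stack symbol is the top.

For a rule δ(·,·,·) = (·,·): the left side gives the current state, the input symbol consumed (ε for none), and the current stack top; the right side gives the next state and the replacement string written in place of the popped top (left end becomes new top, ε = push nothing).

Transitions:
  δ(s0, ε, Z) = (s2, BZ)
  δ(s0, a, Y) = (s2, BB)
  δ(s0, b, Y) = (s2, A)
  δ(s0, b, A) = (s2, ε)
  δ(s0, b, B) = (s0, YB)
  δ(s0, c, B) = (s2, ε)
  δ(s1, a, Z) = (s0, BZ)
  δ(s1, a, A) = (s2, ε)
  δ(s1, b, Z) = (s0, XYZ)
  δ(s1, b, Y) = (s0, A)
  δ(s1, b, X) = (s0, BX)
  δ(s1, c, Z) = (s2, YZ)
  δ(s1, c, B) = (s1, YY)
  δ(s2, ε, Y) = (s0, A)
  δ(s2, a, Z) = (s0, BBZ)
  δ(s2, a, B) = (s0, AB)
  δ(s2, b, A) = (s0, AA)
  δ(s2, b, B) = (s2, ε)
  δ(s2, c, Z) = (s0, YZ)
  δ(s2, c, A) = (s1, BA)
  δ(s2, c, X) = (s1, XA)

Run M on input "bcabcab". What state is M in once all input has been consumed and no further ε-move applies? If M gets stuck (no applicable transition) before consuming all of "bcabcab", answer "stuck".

stuck

(s0, bcabcab, Z)
  ε-move, top Z: go to s2, push BZ → (s2, bcabcab, BZ)
  read b, top B: go to s2, push ε → (s2, cabcab, Z)
  read c, top Z: go to s0, push YZ → (s0, abcab, YZ)
  read a, top Y: go to s2, push BB → (s2, bcab, BBZ)
  read b, top B: go to s2, push ε → (s2, cab, BZ)
No transition for (s2, c, top B); M blocks with input cab remaining.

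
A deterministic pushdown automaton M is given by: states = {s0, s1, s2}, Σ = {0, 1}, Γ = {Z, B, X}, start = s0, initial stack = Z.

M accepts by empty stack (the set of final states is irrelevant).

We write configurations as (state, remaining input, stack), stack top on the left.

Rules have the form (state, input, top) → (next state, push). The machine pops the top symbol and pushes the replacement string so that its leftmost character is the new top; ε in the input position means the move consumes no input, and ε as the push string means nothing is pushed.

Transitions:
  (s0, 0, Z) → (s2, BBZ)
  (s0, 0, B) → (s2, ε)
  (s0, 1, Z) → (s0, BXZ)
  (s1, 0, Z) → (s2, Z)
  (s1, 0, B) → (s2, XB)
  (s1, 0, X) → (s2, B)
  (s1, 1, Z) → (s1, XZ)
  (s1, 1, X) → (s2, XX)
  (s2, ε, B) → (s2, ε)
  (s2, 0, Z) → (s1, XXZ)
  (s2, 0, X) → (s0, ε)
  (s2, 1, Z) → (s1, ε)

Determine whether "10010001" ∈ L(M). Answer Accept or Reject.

(s0, 10010001, Z)
  read 1, top Z: go to s0, push BXZ → (s0, 0010001, BXZ)
  read 0, top B: go to s2, push ε → (s2, 010001, XZ)
  read 0, top X: go to s0, push ε → (s0, 10001, Z)
  read 1, top Z: go to s0, push BXZ → (s0, 0001, BXZ)
  read 0, top B: go to s2, push ε → (s2, 001, XZ)
  read 0, top X: go to s0, push ε → (s0, 01, Z)
  read 0, top Z: go to s2, push BBZ → (s2, 1, BBZ)
  ε-move, top B: go to s2, push ε → (s2, 1, BZ)
  ε-move, top B: go to s2, push ε → (s2, 1, Z)
  read 1, top Z: go to s1, push ε → (s1, ε, ε)
All input consumed and the stack is empty.

Accept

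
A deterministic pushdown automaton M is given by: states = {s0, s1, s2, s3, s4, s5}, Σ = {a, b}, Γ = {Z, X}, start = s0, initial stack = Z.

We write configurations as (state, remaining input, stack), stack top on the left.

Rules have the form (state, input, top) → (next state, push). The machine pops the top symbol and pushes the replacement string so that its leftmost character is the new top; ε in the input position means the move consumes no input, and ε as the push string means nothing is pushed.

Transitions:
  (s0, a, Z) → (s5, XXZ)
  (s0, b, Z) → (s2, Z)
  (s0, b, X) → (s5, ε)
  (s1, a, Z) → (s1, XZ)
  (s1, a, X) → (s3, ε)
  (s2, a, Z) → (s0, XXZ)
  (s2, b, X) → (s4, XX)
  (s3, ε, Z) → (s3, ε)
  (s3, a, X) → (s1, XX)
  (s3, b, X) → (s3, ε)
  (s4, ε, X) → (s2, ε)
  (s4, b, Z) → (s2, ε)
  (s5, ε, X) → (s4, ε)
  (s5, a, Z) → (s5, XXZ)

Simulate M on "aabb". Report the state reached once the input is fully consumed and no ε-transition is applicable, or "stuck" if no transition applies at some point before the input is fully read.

s2

(s0, aabb, Z)
  read a, top Z: go to s5, push XXZ → (s5, abb, XXZ)
  ε-move, top X: go to s4, push ε → (s4, abb, XZ)
  ε-move, top X: go to s2, push ε → (s2, abb, Z)
  read a, top Z: go to s0, push XXZ → (s0, bb, XXZ)
  read b, top X: go to s5, push ε → (s5, b, XZ)
  ε-move, top X: go to s4, push ε → (s4, b, Z)
  read b, top Z: go to s2, push ε → (s2, ε, ε)
All input consumed; M is in state s2.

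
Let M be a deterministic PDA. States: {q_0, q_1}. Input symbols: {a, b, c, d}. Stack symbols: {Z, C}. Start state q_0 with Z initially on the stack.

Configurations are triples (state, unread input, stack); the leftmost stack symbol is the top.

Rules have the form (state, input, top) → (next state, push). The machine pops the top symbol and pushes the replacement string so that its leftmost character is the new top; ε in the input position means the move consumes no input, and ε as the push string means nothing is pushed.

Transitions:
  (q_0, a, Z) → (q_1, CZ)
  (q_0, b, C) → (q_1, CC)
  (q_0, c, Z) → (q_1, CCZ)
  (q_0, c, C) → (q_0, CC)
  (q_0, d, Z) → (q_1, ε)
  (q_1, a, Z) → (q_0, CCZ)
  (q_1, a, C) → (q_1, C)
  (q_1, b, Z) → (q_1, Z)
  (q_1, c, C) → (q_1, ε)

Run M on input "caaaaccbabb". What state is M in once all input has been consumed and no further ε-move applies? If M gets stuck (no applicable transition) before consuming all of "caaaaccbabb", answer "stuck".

(q_0, caaaaccbabb, Z)
  read c, top Z: go to q_1, push CCZ → (q_1, aaaaccbabb, CCZ)
  read a, top C: go to q_1, push C → (q_1, aaaccbabb, CCZ)
  read a, top C: go to q_1, push C → (q_1, aaccbabb, CCZ)
  read a, top C: go to q_1, push C → (q_1, accbabb, CCZ)
  read a, top C: go to q_1, push C → (q_1, ccbabb, CCZ)
  read c, top C: go to q_1, push ε → (q_1, cbabb, CZ)
  read c, top C: go to q_1, push ε → (q_1, babb, Z)
  read b, top Z: go to q_1, push Z → (q_1, abb, Z)
  read a, top Z: go to q_0, push CCZ → (q_0, bb, CCZ)
  read b, top C: go to q_1, push CC → (q_1, b, CCCZ)
No transition for (q_1, b, top C); M blocks with input b remaining.

stuck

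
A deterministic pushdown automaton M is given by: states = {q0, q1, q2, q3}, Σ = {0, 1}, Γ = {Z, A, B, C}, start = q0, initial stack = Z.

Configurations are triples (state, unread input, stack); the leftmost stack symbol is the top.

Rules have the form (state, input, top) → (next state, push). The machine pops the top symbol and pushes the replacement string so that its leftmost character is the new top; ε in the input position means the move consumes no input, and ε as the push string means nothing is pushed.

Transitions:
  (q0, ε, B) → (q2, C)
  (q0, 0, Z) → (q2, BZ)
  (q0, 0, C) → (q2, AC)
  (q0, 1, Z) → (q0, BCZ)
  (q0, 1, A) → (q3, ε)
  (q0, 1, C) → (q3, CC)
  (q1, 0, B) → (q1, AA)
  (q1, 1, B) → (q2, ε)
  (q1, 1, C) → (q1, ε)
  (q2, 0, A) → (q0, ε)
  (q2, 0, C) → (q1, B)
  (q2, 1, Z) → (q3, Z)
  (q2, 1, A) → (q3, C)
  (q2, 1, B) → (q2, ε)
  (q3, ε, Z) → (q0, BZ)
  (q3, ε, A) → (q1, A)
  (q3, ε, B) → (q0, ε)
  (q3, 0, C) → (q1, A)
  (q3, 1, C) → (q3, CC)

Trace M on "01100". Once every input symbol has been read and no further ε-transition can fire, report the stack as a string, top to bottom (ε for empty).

(q0, 01100, Z) ⊢ (q2, 1100, BZ) ⊢ (q2, 100, Z) ⊢ (q3, 00, Z) ⊢ (q0, 00, BZ) ⊢ (q2, 00, CZ) ⊢ (q1, 0, BZ) ⊢ (q1, ε, AAZ)
All input consumed in state q1 with stack AAZ.

AAZ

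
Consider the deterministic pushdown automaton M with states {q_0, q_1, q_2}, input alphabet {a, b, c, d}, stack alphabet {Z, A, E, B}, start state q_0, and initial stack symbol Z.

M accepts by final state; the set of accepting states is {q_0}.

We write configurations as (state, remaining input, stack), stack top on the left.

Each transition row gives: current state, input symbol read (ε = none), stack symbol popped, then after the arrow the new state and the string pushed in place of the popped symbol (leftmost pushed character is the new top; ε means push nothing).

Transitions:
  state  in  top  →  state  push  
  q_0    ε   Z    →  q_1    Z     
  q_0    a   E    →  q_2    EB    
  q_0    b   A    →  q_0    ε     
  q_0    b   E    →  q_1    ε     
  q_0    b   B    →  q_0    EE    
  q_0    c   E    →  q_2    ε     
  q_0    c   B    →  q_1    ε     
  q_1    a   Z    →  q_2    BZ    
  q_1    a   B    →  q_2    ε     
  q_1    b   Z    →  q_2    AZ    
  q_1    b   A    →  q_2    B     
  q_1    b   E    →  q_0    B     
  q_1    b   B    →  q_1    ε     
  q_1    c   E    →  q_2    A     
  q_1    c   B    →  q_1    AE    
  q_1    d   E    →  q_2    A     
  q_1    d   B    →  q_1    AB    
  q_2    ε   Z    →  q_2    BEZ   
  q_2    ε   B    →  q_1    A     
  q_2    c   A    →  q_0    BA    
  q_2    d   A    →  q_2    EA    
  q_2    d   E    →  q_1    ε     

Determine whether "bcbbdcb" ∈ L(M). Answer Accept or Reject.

Accept

(q_0, bcbbdcb, Z)
  ε-move, top Z: go to q_1, push Z → (q_1, bcbbdcb, Z)
  read b, top Z: go to q_2, push AZ → (q_2, cbbdcb, AZ)
  read c, top A: go to q_0, push BA → (q_0, bbdcb, BAZ)
  read b, top B: go to q_0, push EE → (q_0, bdcb, EEAZ)
  read b, top E: go to q_1, push ε → (q_1, dcb, EAZ)
  read d, top E: go to q_2, push A → (q_2, cb, AAZ)
  read c, top A: go to q_0, push BA → (q_0, b, BAAZ)
  read b, top B: go to q_0, push EE → (q_0, ε, EEAAZ)
All input consumed; state q_0 ∈ F.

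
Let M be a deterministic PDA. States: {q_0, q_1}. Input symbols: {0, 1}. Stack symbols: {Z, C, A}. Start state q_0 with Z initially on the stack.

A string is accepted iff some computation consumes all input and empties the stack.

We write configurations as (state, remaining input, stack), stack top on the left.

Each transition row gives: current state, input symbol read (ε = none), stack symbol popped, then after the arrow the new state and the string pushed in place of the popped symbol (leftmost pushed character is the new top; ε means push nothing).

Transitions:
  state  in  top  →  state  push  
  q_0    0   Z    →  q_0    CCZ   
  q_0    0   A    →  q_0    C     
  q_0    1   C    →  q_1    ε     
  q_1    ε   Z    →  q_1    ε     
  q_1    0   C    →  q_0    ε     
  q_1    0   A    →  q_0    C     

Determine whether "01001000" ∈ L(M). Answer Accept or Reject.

(q_0, 01001000, Z)
  read 0, top Z: go to q_0, push CCZ → (q_0, 1001000, CCZ)
  read 1, top C: go to q_1, push ε → (q_1, 001000, CZ)
  read 0, top C: go to q_0, push ε → (q_0, 01000, Z)
  read 0, top Z: go to q_0, push CCZ → (q_0, 1000, CCZ)
  read 1, top C: go to q_1, push ε → (q_1, 000, CZ)
  read 0, top C: go to q_0, push ε → (q_0, 00, Z)
  read 0, top Z: go to q_0, push CCZ → (q_0, 0, CCZ)
No transition applies at (q_0, 0, CCZ); input not fully consumed.

Reject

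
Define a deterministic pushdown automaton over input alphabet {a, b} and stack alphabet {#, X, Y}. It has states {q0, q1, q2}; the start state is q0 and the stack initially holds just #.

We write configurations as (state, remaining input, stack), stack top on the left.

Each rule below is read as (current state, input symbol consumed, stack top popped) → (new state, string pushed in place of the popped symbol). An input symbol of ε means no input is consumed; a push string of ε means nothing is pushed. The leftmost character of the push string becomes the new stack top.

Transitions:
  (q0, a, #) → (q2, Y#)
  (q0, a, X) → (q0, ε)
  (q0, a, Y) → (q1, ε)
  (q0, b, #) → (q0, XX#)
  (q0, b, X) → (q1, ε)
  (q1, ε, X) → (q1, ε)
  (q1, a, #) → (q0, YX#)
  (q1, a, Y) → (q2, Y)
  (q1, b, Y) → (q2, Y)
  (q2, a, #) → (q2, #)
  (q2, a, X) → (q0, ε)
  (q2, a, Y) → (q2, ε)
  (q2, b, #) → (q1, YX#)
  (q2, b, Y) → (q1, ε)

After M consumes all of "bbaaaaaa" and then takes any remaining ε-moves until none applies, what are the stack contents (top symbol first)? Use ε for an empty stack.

(q0, bbaaaaaa, #)
  read b, top #: go to q0, push XX# → (q0, baaaaaa, XX#)
  read b, top X: go to q1, push ε → (q1, aaaaaa, X#)
  ε-move, top X: go to q1, push ε → (q1, aaaaaa, #)
  read a, top #: go to q0, push YX# → (q0, aaaaa, YX#)
  read a, top Y: go to q1, push ε → (q1, aaaa, X#)
  ε-move, top X: go to q1, push ε → (q1, aaaa, #)
  read a, top #: go to q0, push YX# → (q0, aaa, YX#)
  read a, top Y: go to q1, push ε → (q1, aa, X#)
  ε-move, top X: go to q1, push ε → (q1, aa, #)
  read a, top #: go to q0, push YX# → (q0, a, YX#)
  read a, top Y: go to q1, push ε → (q1, ε, X#)
  ε-move, top X: go to q1, push ε → (q1, ε, #)
All input consumed in state q1 with stack #.

#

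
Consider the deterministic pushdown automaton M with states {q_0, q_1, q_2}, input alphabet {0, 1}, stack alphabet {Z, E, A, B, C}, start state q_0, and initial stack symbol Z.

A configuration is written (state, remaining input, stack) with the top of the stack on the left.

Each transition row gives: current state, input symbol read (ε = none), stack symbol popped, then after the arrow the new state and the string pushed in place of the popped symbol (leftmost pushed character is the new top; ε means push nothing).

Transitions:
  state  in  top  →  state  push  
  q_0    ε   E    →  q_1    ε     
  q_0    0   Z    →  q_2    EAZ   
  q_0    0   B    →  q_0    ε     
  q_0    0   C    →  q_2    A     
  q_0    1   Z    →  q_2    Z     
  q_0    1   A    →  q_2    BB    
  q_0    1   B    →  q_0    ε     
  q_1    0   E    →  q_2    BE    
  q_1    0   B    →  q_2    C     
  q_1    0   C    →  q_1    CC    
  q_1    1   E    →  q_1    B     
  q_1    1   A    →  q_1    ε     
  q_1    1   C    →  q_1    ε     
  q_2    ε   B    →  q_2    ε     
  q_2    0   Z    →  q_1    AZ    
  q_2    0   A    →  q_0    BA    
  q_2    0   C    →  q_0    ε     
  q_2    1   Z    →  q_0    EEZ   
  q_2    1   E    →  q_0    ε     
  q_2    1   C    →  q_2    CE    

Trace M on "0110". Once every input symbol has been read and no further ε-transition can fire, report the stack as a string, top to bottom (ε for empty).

(q_0, 0110, Z)
  read 0, top Z: go to q_2, push EAZ → (q_2, 110, EAZ)
  read 1, top E: go to q_0, push ε → (q_0, 10, AZ)
  read 1, top A: go to q_2, push BB → (q_2, 0, BBZ)
  ε-move, top B: go to q_2, push ε → (q_2, 0, BZ)
  ε-move, top B: go to q_2, push ε → (q_2, 0, Z)
  read 0, top Z: go to q_1, push AZ → (q_1, ε, AZ)
All input consumed in state q_1 with stack AZ.

AZ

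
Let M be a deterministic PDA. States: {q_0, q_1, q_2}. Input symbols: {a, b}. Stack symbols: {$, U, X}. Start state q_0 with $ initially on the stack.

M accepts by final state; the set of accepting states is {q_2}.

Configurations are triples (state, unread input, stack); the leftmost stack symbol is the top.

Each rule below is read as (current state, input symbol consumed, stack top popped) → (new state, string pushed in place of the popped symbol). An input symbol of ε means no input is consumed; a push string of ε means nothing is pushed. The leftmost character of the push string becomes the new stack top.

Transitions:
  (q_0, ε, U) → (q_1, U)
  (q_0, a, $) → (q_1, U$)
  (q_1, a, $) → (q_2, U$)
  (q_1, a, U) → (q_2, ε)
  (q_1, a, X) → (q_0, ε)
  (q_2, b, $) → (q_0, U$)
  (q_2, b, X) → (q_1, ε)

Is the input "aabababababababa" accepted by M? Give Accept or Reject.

Accept

(q_0, aabababababababa, $)
  read a, top $: go to q_1, push U$ → (q_1, abababababababa, U$)
  read a, top U: go to q_2, push ε → (q_2, bababababababa, $)
  read b, top $: go to q_0, push U$ → (q_0, ababababababa, U$)
  ε-move, top U: go to q_1, push U → (q_1, ababababababa, U$)
  read a, top U: go to q_2, push ε → (q_2, babababababa, $)
  read b, top $: go to q_0, push U$ → (q_0, abababababa, U$)
  ε-move, top U: go to q_1, push U → (q_1, abababababa, U$)
  read a, top U: go to q_2, push ε → (q_2, bababababa, $)
  read b, top $: go to q_0, push U$ → (q_0, ababababa, U$)
  ε-move, top U: go to q_1, push U → (q_1, ababababa, U$)
  read a, top U: go to q_2, push ε → (q_2, babababa, $)
  read b, top $: go to q_0, push U$ → (q_0, abababa, U$)
  ε-move, top U: go to q_1, push U → (q_1, abababa, U$)
  read a, top U: go to q_2, push ε → (q_2, bababa, $)
  read b, top $: go to q_0, push U$ → (q_0, ababa, U$)
  ε-move, top U: go to q_1, push U → (q_1, ababa, U$)
  read a, top U: go to q_2, push ε → (q_2, baba, $)
  read b, top $: go to q_0, push U$ → (q_0, aba, U$)
  ε-move, top U: go to q_1, push U → (q_1, aba, U$)
  read a, top U: go to q_2, push ε → (q_2, ba, $)
  read b, top $: go to q_0, push U$ → (q_0, a, U$)
  ε-move, top U: go to q_1, push U → (q_1, a, U$)
  read a, top U: go to q_2, push ε → (q_2, ε, $)
All input consumed; state q_2 ∈ F.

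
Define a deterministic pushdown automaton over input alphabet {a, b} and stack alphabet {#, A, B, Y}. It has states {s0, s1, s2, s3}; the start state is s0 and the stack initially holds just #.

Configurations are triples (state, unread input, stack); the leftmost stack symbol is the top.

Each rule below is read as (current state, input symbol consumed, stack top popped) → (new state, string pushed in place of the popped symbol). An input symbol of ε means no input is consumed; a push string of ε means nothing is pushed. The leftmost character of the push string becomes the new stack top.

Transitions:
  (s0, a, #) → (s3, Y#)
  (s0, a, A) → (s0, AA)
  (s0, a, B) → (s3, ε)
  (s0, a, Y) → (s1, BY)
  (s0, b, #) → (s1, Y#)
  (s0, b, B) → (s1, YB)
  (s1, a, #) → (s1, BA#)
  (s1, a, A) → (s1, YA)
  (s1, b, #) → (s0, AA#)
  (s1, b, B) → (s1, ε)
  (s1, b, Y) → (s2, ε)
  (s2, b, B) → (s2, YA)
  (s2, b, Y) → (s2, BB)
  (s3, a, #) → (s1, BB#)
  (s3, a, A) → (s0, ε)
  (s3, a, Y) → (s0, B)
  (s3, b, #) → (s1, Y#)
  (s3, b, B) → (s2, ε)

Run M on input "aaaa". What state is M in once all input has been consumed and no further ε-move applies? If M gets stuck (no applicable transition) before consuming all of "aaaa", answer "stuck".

(s0, aaaa, #)
  read a, top #: go to s3, push Y# → (s3, aaa, Y#)
  read a, top Y: go to s0, push B → (s0, aa, B#)
  read a, top B: go to s3, push ε → (s3, a, #)
  read a, top #: go to s1, push BB# → (s1, ε, BB#)
All input consumed; M is in state s1.

s1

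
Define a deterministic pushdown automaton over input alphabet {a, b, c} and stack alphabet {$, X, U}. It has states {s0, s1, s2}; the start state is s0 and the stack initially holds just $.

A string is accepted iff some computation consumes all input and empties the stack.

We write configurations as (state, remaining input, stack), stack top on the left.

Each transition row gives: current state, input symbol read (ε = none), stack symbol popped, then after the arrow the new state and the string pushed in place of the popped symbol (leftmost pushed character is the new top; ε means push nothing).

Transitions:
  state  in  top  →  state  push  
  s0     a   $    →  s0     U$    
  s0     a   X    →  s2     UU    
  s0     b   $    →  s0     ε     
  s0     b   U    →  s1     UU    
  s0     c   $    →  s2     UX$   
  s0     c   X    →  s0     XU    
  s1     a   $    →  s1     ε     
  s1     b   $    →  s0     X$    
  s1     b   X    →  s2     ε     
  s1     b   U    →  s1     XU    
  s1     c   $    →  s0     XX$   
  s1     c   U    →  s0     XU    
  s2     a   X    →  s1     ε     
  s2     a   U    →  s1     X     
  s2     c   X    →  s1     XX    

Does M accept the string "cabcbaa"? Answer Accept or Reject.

(s0, cabcbaa, $)
  read c, top $: go to s2, push UX$ → (s2, abcbaa, UX$)
  read a, top U: go to s1, push X → (s1, bcbaa, XX$)
  read b, top X: go to s2, push ε → (s2, cbaa, X$)
  read c, top X: go to s1, push XX → (s1, baa, XX$)
  read b, top X: go to s2, push ε → (s2, aa, X$)
  read a, top X: go to s1, push ε → (s1, a, $)
  read a, top $: go to s1, push ε → (s1, ε, ε)
All input consumed and the stack is empty.

Accept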